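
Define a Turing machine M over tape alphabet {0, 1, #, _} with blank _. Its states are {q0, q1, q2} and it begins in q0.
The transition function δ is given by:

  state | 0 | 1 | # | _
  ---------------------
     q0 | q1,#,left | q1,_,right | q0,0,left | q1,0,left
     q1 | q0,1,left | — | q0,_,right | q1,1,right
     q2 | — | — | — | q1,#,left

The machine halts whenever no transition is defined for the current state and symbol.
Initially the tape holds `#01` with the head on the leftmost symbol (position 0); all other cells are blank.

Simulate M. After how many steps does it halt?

state=q0 head=0 tape=__[#]01   (q0,#)→(q0,0,left)
state=q0 head=-1 tape=_[_]001   (q0,_)→(q1,0,left)
state=q1 head=-2 tape=[_]0001   (q1,_)→(q1,1,right)
state=q1 head=-1 tape=1[0]001   (q1,0)→(q0,1,left)
state=q0 head=-2 tape=[1]1001   (q0,1)→(q1,_,right)
state=q1 head=-1 tape=_[1]001
M halts after 5 transitions.

5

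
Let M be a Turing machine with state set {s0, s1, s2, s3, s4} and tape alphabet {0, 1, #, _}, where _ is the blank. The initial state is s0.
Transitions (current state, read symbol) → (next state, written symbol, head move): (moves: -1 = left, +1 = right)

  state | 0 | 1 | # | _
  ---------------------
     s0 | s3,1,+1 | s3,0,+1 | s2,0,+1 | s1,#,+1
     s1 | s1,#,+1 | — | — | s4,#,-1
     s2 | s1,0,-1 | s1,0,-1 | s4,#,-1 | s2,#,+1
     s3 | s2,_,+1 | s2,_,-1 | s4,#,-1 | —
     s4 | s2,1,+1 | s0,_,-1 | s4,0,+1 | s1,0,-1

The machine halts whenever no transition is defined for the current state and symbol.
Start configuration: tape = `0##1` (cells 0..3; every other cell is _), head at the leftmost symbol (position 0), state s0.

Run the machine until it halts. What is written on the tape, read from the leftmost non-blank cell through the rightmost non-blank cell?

state=s0 head=0 tape=_[0]##1   (s0,0)→(s3,1,+1)
state=s3 head=1 tape=_1[#]#1   (s3,#)→(s4,#,-1)
state=s4 head=0 tape=_[1]##1   (s4,1)→(s0,_,-1)
state=s0 head=-1 tape=[_]_##1   (s0,_)→(s1,#,+1)
state=s1 head=0 tape=#[_]##1   (s1,_)→(s4,#,-1)
state=s4 head=-1 tape=[#]###1   (s4,#)→(s4,0,+1)
state=s4 head=0 tape=0[#]##1   (s4,#)→(s4,0,+1)
state=s4 head=1 tape=00[#]#1   (s4,#)→(s4,0,+1)
state=s4 head=2 tape=000[#]1   (s4,#)→(s4,0,+1)
state=s4 head=3 tape=0000[1]   (s4,1)→(s0,_,-1)
state=s0 head=2 tape=000[0]_   (s0,0)→(s3,1,+1)
state=s3 head=3 tape=0001[_]
The non-blank tape span at halt is 0001.

0001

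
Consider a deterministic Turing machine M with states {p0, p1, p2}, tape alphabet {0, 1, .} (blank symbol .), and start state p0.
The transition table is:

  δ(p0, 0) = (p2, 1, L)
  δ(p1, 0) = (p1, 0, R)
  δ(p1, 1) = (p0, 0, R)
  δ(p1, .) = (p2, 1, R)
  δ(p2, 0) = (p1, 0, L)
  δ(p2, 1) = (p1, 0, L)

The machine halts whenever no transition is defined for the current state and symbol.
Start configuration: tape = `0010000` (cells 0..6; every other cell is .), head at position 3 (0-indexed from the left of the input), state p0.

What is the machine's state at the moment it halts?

state=p0 head=3 tape=001[0]000.   (p0,0)→(p2,1,L)
state=p2 head=2 tape=00[1]1000.   (p2,1)→(p1,0,L)
state=p1 head=1 tape=0[0]01000.   (p1,0)→(p1,0,R)
state=p1 head=2 tape=00[0]1000.   (p1,0)→(p1,0,R)
state=p1 head=3 tape=000[1]000.   (p1,1)→(p0,0,R)
state=p0 head=4 tape=0000[0]00.   (p0,0)→(p2,1,L)
state=p2 head=3 tape=000[0]100.   (p2,0)→(p1,0,L)
state=p1 head=2 tape=00[0]0100.   (p1,0)→(p1,0,R)
state=p1 head=3 tape=000[0]100.   (p1,0)→(p1,0,R)
state=p1 head=4 tape=0000[1]00.   (p1,1)→(p0,0,R)
state=p0 head=5 tape=00000[0]0.   (p0,0)→(p2,1,L)
state=p2 head=4 tape=0000[0]10.   (p2,0)→(p1,0,L)
state=p1 head=3 tape=000[0]010.   (p1,0)→(p1,0,R)
state=p1 head=4 tape=0000[0]10.   (p1,0)→(p1,0,R)
state=p1 head=5 tape=00000[1]0.   (p1,1)→(p0,0,R)
state=p0 head=6 tape=000000[0].   (p0,0)→(p2,1,L)
state=p2 head=5 tape=00000[0]1.   (p2,0)→(p1,0,L)
state=p1 head=4 tape=0000[0]01.   (p1,0)→(p1,0,R)
state=p1 head=5 tape=00000[0]1.   (p1,0)→(p1,0,R)
state=p1 head=6 tape=000000[1].   (p1,1)→(p0,0,R)
state=p0 head=7 tape=0000000[.]
No transition is defined for (p0, .); M halts in state p0.

p0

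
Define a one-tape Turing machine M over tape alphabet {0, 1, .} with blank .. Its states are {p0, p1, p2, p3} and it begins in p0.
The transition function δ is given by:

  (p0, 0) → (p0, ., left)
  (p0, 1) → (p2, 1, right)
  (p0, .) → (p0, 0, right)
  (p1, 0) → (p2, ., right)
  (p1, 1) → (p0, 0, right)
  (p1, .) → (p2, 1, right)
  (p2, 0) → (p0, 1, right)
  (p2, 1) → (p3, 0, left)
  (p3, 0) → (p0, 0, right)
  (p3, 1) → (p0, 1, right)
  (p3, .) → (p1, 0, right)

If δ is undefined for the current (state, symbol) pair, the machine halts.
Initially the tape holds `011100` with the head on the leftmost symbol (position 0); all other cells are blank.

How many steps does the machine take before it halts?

8

state=p0 head=0 tape=.[0]11100   (p0,0)→(p0,.,left)
state=p0 head=-1 tape=[.].11100   (p0,.)→(p0,0,right)
state=p0 head=0 tape=0[.]11100   (p0,.)→(p0,0,right)
state=p0 head=1 tape=00[1]1100   (p0,1)→(p2,1,right)
state=p2 head=2 tape=001[1]100   (p2,1)→(p3,0,left)
state=p3 head=1 tape=00[1]0100   (p3,1)→(p0,1,right)
state=p0 head=2 tape=001[0]100   (p0,0)→(p0,.,left)
state=p0 head=1 tape=00[1].100   (p0,1)→(p2,1,right)
state=p2 head=2 tape=001[.]100
M halts after 8 transitions.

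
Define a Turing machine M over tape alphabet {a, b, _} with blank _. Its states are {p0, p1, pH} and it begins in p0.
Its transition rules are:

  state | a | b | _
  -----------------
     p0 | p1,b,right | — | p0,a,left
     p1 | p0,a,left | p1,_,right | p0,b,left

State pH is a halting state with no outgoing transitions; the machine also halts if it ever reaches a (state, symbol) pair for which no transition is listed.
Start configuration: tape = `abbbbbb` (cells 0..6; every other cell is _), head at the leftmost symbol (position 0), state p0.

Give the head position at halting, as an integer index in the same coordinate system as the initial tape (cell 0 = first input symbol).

0

state=p0 head=0 tape=[a]bbbbbb_   (p0,a)→(p1,b,right)
state=p1 head=1 tape=b[b]bbbbb_   (p1,b)→(p1,_,right)
state=p1 head=2 tape=b_[b]bbbb_   (p1,b)→(p1,_,right)
state=p1 head=3 tape=b__[b]bbb_   (p1,b)→(p1,_,right)
state=p1 head=4 tape=b___[b]bb_   (p1,b)→(p1,_,right)
state=p1 head=5 tape=b____[b]b_   (p1,b)→(p1,_,right)
state=p1 head=6 tape=b_____[b]_   (p1,b)→(p1,_,right)
state=p1 head=7 tape=b______[_]   (p1,_)→(p0,b,left)
state=p0 head=6 tape=b_____[_]b   (p0,_)→(p0,a,left)
state=p0 head=5 tape=b____[_]ab   (p0,_)→(p0,a,left)
state=p0 head=4 tape=b___[_]aab   (p0,_)→(p0,a,left)
state=p0 head=3 tape=b__[_]aaab   (p0,_)→(p0,a,left)
state=p0 head=2 tape=b_[_]aaaab   (p0,_)→(p0,a,left)
state=p0 head=1 tape=b[_]aaaaab   (p0,_)→(p0,a,left)
state=p0 head=0 tape=[b]aaaaaab
At halt the head is at cell 0.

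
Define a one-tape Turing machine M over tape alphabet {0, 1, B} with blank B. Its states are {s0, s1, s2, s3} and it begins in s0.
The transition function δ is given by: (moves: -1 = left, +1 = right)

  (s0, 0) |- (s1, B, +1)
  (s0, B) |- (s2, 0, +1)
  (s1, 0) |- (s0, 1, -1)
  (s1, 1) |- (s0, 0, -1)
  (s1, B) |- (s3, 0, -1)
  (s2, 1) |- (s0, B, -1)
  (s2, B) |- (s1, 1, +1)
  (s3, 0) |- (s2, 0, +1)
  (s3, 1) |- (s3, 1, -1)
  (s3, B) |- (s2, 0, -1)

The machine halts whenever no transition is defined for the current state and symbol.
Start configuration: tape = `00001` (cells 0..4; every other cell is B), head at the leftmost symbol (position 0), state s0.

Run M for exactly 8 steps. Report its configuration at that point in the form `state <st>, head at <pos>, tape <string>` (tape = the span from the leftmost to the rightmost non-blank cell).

state s1, head at 0, tape 100001

state=s0 head=0 tape=B[0]0001   (s0,0)→(s1,B,+1)
state=s1 head=1 tape=BB[0]001   (s1,0)→(s0,1,-1)
state=s0 head=0 tape=B[B]1001   (s0,B)→(s2,0,+1)
state=s2 head=1 tape=B0[1]001   (s2,1)→(s0,B,-1)
state=s0 head=0 tape=B[0]B001   (s0,0)→(s1,B,+1)
state=s1 head=1 tape=BB[B]001   (s1,B)→(s3,0,-1)
state=s3 head=0 tape=B[B]0001   (s3,B)→(s2,0,-1)
state=s2 head=-1 tape=[B]00001   (s2,B)→(s1,1,+1)
state=s1 head=0 tape=1[0]0001
After 8 steps: state s1, head at 0, tape 100001.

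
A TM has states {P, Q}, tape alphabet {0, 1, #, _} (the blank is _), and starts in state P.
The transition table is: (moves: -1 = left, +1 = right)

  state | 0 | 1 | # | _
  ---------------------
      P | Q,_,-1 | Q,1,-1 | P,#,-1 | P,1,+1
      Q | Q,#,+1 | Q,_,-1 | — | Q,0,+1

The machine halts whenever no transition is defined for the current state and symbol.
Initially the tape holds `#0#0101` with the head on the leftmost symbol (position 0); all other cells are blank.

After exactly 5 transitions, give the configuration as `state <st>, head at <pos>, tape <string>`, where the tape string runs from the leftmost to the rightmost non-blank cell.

state Q, head at -1, tape 01#0#0101

P | __[#]0#0101   read # → write #, move -1, go to P
P | _[_]#0#0101   read _ → write 1, move +1, go to P
P | _1[#]0#0101   read # → write #, move -1, go to P
P | _[1]#0#0101   read 1 → write 1, move -1, go to Q
Q | [_]1#0#0101   read _ → write 0, move +1, go to Q
Q | 0[1]#0#0101
After 5 steps: state Q, head at -1, tape 01#0#0101.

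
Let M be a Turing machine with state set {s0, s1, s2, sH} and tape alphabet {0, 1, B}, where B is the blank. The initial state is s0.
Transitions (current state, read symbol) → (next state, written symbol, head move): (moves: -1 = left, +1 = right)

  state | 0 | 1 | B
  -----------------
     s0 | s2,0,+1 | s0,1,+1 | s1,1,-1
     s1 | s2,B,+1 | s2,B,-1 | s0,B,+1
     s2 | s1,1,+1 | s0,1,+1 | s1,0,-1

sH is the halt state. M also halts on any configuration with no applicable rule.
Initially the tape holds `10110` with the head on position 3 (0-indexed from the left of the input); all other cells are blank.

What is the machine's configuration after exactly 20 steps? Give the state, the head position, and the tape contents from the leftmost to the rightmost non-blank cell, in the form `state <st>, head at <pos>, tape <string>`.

state s0, head at 3, tape 11B10B0B1

state=s0 head=3 tape=101[1]0BBBB   (s0,1)→(s0,1,+1)
state=s0 head=4 tape=1011[0]BBBB   (s0,0)→(s2,0,+1)
state=s2 head=5 tape=10110[B]BBB   (s2,B)→(s1,0,-1)
state=s1 head=4 tape=1011[0]0BBB   (s1,0)→(s2,B,+1)
state=s2 head=5 tape=1011B[0]BBB   (s2,0)→(s1,1,+1)
state=s1 head=6 tape=1011B1[B]BB   (s1,B)→(s0,B,+1)
state=s0 head=7 tape=1011B1B[B]B   (s0,B)→(s1,1,-1)
state=s1 head=6 tape=1011B1[B]1B   (s1,B)→(s0,B,+1)
state=s0 head=7 tape=1011B1B[1]B   (s0,1)→(s0,1,+1)
state=s0 head=8 tape=1011B1B1[B]   (s0,B)→(s1,1,-1)
state=s1 head=7 tape=1011B1B[1]1   (s1,1)→(s2,B,-1)
state=s2 head=6 tape=1011B1[B]B1   (s2,B)→(s1,0,-1)
state=s1 head=5 tape=1011B[1]0B1   (s1,1)→(s2,B,-1)
state=s2 head=4 tape=1011[B]B0B1   (s2,B)→(s1,0,-1)
state=s1 head=3 tape=101[1]0B0B1   (s1,1)→(s2,B,-1)
state=s2 head=2 tape=10[1]B0B0B1   (s2,1)→(s0,1,+1)
state=s0 head=3 tape=101[B]0B0B1   (s0,B)→(s1,1,-1)
state=s1 head=2 tape=10[1]10B0B1   (s1,1)→(s2,B,-1)
state=s2 head=1 tape=1[0]B10B0B1   (s2,0)→(s1,1,+1)
state=s1 head=2 tape=11[B]10B0B1   (s1,B)→(s0,B,+1)
state=s0 head=3 tape=11B[1]0B0B1
After 20 steps: state s0, head at 3, tape 11B10B0B1.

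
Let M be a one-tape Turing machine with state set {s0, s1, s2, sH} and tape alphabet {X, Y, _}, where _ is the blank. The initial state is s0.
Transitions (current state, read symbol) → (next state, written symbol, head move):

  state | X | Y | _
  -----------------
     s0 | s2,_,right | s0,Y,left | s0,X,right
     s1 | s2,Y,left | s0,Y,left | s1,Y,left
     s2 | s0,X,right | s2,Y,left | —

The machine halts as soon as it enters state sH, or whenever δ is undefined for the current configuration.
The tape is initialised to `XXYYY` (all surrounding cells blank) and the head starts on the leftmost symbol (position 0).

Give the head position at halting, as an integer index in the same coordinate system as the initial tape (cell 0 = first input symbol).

state=s0 head=0 tape=[X]XYYY   (s0,X)→(s2,_,right)
state=s2 head=1 tape=_[X]YYY   (s2,X)→(s0,X,right)
state=s0 head=2 tape=_X[Y]YY   (s0,Y)→(s0,Y,left)
state=s0 head=1 tape=_[X]YYY   (s0,X)→(s2,_,right)
state=s2 head=2 tape=__[Y]YY   (s2,Y)→(s2,Y,left)
state=s2 head=1 tape=_[_]YYY
At halt the head is at cell 1.

1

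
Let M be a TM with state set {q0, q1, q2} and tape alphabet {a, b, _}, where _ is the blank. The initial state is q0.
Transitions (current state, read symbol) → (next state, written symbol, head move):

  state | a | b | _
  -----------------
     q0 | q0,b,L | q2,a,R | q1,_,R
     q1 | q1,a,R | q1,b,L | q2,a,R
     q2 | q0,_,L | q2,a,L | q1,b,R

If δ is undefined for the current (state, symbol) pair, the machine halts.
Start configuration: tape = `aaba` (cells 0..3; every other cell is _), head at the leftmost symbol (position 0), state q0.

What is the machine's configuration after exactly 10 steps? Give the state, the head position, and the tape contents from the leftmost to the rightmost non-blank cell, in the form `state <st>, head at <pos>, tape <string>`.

state q0, head at -2, tape b_aba

state=q0 head=0 tape=__[a]aba   (q0,a)→(q0,b,L)
state=q0 head=-1 tape=_[_]baba   (q0,_)→(q1,_,R)
state=q1 head=0 tape=__[b]aba   (q1,b)→(q1,b,L)
state=q1 head=-1 tape=_[_]baba   (q1,_)→(q2,a,R)
state=q2 head=0 tape=_a[b]aba   (q2,b)→(q2,a,L)
state=q2 head=-1 tape=_[a]aaba   (q2,a)→(q0,_,L)
state=q0 head=-2 tape=[_]_aaba   (q0,_)→(q1,_,R)
state=q1 head=-1 tape=_[_]aaba   (q1,_)→(q2,a,R)
state=q2 head=0 tape=_a[a]aba   (q2,a)→(q0,_,L)
state=q0 head=-1 tape=_[a]_aba   (q0,a)→(q0,b,L)
state=q0 head=-2 tape=[_]b_aba
After 10 steps: state q0, head at -2, tape b_aba.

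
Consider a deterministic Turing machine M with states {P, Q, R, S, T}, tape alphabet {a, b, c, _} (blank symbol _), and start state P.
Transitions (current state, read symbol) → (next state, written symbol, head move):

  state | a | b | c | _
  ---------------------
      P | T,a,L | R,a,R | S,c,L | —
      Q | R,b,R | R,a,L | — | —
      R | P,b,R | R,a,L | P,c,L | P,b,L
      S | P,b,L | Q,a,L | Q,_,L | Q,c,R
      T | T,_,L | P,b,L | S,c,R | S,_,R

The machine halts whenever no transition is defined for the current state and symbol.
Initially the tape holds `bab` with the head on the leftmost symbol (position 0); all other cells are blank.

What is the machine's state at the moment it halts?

P | _[b]ab_   read b → write a, move R, go to R
R | _a[a]b_   read a → write b, move R, go to P
P | _ab[b]_   read b → write a, move R, go to R
R | _aba[_]   read _ → write b, move L, go to P
P | _ab[a]b   read a → write a, move L, go to T
T | _a[b]ab   read b → write b, move L, go to P
P | _[a]bab   read a → write a, move L, go to T
T | [_]abab   read _ → write _, move R, go to S
S | _[a]bab   read a → write b, move L, go to P
P | [_]bbab
No transition is defined for (P, _); M halts in state P.

P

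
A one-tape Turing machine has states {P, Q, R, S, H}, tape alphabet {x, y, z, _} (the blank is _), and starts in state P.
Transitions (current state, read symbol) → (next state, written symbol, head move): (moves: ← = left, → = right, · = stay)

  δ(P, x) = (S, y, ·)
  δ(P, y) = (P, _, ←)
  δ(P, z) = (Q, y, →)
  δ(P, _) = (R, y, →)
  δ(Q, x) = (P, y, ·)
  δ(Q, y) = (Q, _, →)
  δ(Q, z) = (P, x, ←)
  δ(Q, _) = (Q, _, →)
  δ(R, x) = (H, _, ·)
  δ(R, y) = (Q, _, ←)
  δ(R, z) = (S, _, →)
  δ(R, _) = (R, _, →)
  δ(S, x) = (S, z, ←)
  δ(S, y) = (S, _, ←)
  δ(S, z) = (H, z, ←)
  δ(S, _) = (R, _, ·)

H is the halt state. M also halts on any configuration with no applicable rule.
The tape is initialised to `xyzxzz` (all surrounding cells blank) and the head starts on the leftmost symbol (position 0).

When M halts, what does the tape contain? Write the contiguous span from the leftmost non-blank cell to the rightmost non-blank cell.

state=P head=0 tape=_[x]yzxzz   (P,x)→(S,y,·)
state=S head=0 tape=_[y]yzxzz   (S,y)→(S,_,←)
state=S head=-1 tape=[_]_yzxzz   (S,_)→(R,_,·)
state=R head=-1 tape=[_]_yzxzz   (R,_)→(R,_,→)
state=R head=0 tape=_[_]yzxzz   (R,_)→(R,_,→)
state=R head=1 tape=__[y]zxzz   (R,y)→(Q,_,←)
state=Q head=0 tape=_[_]_zxzz   (Q,_)→(Q,_,→)
state=Q head=1 tape=__[_]zxzz   (Q,_)→(Q,_,→)
state=Q head=2 tape=___[z]xzz   (Q,z)→(P,x,←)
state=P head=1 tape=__[_]xxzz   (P,_)→(R,y,→)
state=R head=2 tape=__y[x]xzz   (R,x)→(H,_,·)
state=H head=2 tape=__y[_]xzz
The non-blank tape span at halt is y_xzz.

y_xzz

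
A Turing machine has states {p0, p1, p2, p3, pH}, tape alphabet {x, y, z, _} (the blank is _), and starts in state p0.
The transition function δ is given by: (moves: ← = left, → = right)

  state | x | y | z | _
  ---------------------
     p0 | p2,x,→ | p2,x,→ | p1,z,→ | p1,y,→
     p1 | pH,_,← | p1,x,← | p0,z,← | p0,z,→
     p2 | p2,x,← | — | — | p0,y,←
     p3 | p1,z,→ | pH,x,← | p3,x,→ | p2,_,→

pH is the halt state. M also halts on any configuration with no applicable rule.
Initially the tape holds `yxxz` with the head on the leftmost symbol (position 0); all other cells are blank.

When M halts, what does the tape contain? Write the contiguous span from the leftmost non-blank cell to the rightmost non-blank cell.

zxxxxxz

p0 | ___[y]xxz   read y → write x, move →, go to p2
p2 | ___x[x]xz   read x → write x, move ←, go to p2
p2 | ___[x]xxz   read x → write x, move ←, go to p2
p2 | __[_]xxxz   read _ → write y, move ←, go to p0
p0 | _[_]yxxxz   read _ → write y, move →, go to p1
p1 | _y[y]xxxz   read y → write x, move ←, go to p1
p1 | _[y]xxxxz   read y → write x, move ←, go to p1
p1 | [_]xxxxxz   read _ → write z, move →, go to p0
p0 | z[x]xxxxz   read x → write x, move →, go to p2
p2 | zx[x]xxxz   read x → write x, move ←, go to p2
p2 | z[x]xxxxz   read x → write x, move ←, go to p2
p2 | [z]xxxxxz
The non-blank tape span at halt is zxxxxxz.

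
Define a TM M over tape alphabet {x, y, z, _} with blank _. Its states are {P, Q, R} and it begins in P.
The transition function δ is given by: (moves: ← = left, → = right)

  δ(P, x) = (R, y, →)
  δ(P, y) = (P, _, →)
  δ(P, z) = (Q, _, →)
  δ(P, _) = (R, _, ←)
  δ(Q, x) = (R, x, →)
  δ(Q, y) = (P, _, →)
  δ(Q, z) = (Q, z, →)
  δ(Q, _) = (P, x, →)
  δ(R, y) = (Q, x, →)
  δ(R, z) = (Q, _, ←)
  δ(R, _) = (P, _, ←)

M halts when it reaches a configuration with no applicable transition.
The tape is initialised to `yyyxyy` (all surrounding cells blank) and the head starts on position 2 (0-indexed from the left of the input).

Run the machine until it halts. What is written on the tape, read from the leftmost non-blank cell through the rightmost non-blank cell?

state=P head=2 tape=yy[y]xyy_   (P,y)→(P,_,→)
state=P head=3 tape=yy_[x]yy_   (P,x)→(R,y,→)
state=R head=4 tape=yy_y[y]y_   (R,y)→(Q,x,→)
state=Q head=5 tape=yy_yx[y]_   (Q,y)→(P,_,→)
state=P head=6 tape=yy_yx_[_]   (P,_)→(R,_,←)
state=R head=5 tape=yy_yx[_]_   (R,_)→(P,_,←)
state=P head=4 tape=yy_y[x]__   (P,x)→(R,y,→)
state=R head=5 tape=yy_yy[_]_   (R,_)→(P,_,←)
state=P head=4 tape=yy_y[y]__   (P,y)→(P,_,→)
state=P head=5 tape=yy_y_[_]_   (P,_)→(R,_,←)
state=R head=4 tape=yy_y[_]__   (R,_)→(P,_,←)
state=P head=3 tape=yy_[y]___   (P,y)→(P,_,→)
state=P head=4 tape=yy__[_]__   (P,_)→(R,_,←)
state=R head=3 tape=yy_[_]___   (R,_)→(P,_,←)
state=P head=2 tape=yy[_]____   (P,_)→(R,_,←)
state=R head=1 tape=y[y]_____   (R,y)→(Q,x,→)
state=Q head=2 tape=yx[_]____   (Q,_)→(P,x,→)
state=P head=3 tape=yxx[_]___   (P,_)→(R,_,←)
state=R head=2 tape=yx[x]____
The non-blank tape span at halt is yxx.

yxx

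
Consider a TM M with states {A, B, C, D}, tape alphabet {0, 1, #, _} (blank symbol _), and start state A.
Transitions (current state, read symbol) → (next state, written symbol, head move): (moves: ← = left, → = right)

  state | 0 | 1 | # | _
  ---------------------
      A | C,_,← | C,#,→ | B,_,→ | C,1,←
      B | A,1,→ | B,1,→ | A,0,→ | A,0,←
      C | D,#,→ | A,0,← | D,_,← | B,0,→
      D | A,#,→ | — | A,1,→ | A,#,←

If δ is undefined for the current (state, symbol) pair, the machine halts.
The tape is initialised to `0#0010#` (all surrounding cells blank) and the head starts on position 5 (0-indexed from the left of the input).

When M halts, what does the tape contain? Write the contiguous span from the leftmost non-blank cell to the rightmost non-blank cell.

0#__#1#

state=A head=5 tape=0#001[0]#   (A,0)→(C,_,←)
state=C head=4 tape=0#00[1]_#   (C,1)→(A,0,←)
state=A head=3 tape=0#0[0]0_#   (A,0)→(C,_,←)
state=C head=2 tape=0#[0]_0_#   (C,0)→(D,#,→)
state=D head=3 tape=0##[_]0_#   (D,_)→(A,#,←)
state=A head=2 tape=0#[#]#0_#   (A,#)→(B,_,→)
state=B head=3 tape=0#_[#]0_#   (B,#)→(A,0,→)
state=A head=4 tape=0#_0[0]_#   (A,0)→(C,_,←)
state=C head=3 tape=0#_[0]__#   (C,0)→(D,#,→)
state=D head=4 tape=0#_#[_]_#   (D,_)→(A,#,←)
state=A head=3 tape=0#_[#]#_#   (A,#)→(B,_,→)
state=B head=4 tape=0#__[#]_#   (B,#)→(A,0,→)
state=A head=5 tape=0#__0[_]#   (A,_)→(C,1,←)
state=C head=4 tape=0#__[0]1#   (C,0)→(D,#,→)
state=D head=5 tape=0#__#[1]#
The non-blank tape span at halt is 0#__#1#.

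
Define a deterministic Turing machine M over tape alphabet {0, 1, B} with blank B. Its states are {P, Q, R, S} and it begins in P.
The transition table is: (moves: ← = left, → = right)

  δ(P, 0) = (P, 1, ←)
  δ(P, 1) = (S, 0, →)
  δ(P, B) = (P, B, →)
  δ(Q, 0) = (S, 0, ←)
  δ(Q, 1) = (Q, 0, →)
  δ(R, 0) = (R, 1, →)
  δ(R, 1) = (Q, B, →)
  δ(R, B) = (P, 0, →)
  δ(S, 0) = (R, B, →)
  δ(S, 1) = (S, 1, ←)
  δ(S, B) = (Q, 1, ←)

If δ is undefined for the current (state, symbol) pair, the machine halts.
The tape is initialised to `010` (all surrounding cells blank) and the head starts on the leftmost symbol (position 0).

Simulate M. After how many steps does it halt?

P | B[0]10   read 0 → write 1, move ←, go to P
P | [B]110   read B → write B, move →, go to P
P | B[1]10   read 1 → write 0, move →, go to S
S | B0[1]0   read 1 → write 1, move ←, go to S
S | B[0]10   read 0 → write B, move →, go to R
R | BB[1]0   read 1 → write B, move →, go to Q
Q | BBB[0]   read 0 → write 0, move ←, go to S
S | BB[B]0   read B → write 1, move ←, go to Q
Q | B[B]10
M halts after 8 transitions.

8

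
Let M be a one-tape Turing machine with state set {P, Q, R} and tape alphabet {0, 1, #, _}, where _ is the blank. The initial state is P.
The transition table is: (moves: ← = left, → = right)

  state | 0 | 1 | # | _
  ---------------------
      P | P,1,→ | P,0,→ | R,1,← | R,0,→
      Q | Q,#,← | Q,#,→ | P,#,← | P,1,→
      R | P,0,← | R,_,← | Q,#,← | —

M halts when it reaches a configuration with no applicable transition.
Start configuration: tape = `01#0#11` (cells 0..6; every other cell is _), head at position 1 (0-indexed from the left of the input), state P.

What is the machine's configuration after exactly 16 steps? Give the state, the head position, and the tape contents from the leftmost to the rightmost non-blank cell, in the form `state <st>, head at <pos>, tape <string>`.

state P, head at 3, tape 1000_11

state=P head=1 tape=0[1]#0#11   (P,1)→(P,0,→)
state=P head=2 tape=00[#]0#11   (P,#)→(R,1,←)
state=R head=1 tape=0[0]10#11   (R,0)→(P,0,←)
state=P head=0 tape=[0]010#11   (P,0)→(P,1,→)
state=P head=1 tape=1[0]10#11   (P,0)→(P,1,→)
state=P head=2 tape=11[1]0#11   (P,1)→(P,0,→)
state=P head=3 tape=110[0]#11   (P,0)→(P,1,→)
state=P head=4 tape=1101[#]11   (P,#)→(R,1,←)
state=R head=3 tape=110[1]111   (R,1)→(R,_,←)
state=R head=2 tape=11[0]_111   (R,0)→(P,0,←)
state=P head=1 tape=1[1]0_111   (P,1)→(P,0,→)
state=P head=2 tape=10[0]_111   (P,0)→(P,1,→)
state=P head=3 tape=101[_]111   (P,_)→(R,0,→)
state=R head=4 tape=1010[1]11   (R,1)→(R,_,←)
state=R head=3 tape=101[0]_11   (R,0)→(P,0,←)
state=P head=2 tape=10[1]0_11   (P,1)→(P,0,→)
state=P head=3 tape=100[0]_11
After 16 steps: state P, head at 3, tape 1000_11.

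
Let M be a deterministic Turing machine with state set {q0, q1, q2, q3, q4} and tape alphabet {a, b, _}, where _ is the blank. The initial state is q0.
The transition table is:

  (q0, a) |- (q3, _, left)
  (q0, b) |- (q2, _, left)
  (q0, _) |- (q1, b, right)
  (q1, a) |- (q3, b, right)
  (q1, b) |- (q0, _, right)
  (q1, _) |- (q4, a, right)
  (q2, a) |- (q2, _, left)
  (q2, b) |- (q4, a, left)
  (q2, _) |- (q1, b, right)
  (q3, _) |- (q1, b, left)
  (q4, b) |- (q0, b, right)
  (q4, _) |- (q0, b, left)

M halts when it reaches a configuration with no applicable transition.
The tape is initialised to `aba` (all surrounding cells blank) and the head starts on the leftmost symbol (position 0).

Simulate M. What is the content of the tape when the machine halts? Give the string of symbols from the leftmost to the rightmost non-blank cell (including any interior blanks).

abb_b

state=q0 head=0 tape=__[a]ba   (q0,a)→(q3,_,left)
state=q3 head=-1 tape=_[_]_ba   (q3,_)→(q1,b,left)
state=q1 head=-2 tape=[_]b_ba   (q1,_)→(q4,a,right)
state=q4 head=-1 tape=a[b]_ba   (q4,b)→(q0,b,right)
state=q0 head=0 tape=ab[_]ba   (q0,_)→(q1,b,right)
state=q1 head=1 tape=abb[b]a   (q1,b)→(q0,_,right)
state=q0 head=2 tape=abb_[a]   (q0,a)→(q3,_,left)
state=q3 head=1 tape=abb[_]_   (q3,_)→(q1,b,left)
state=q1 head=0 tape=ab[b]b_   (q1,b)→(q0,_,right)
state=q0 head=1 tape=ab_[b]_   (q0,b)→(q2,_,left)
state=q2 head=0 tape=ab[_]__   (q2,_)→(q1,b,right)
state=q1 head=1 tape=abb[_]_   (q1,_)→(q4,a,right)
state=q4 head=2 tape=abba[_]   (q4,_)→(q0,b,left)
state=q0 head=1 tape=abb[a]b   (q0,a)→(q3,_,left)
state=q3 head=0 tape=ab[b]_b
The non-blank tape span at halt is abb_b.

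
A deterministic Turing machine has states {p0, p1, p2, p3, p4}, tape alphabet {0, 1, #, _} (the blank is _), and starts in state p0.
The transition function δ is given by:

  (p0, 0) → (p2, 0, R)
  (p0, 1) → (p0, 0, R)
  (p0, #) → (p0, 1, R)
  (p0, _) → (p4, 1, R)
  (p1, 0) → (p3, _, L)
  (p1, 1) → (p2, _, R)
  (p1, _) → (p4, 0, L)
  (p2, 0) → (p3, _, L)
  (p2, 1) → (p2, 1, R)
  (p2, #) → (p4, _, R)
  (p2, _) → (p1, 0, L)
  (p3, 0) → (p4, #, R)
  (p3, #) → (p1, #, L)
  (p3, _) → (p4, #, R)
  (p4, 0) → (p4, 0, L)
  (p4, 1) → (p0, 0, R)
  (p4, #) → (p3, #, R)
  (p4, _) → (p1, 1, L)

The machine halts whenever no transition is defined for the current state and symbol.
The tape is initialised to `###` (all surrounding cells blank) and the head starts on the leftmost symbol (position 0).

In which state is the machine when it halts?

p1

p0 | [#]##___   read # → write 1, move R, go to p0
p0 | 1[#]#___   read # → write 1, move R, go to p0
p0 | 11[#]___   read # → write 1, move R, go to p0
p0 | 111[_]__   read _ → write 1, move R, go to p4
p4 | 1111[_]_   read _ → write 1, move L, go to p1
p1 | 111[1]1_   read 1 → write _, move R, go to p2
p2 | 111_[1]_   read 1 → write 1, move R, go to p2
p2 | 111_1[_]   read _ → write 0, move L, go to p1
p1 | 111_[1]0   read 1 → write _, move R, go to p2
p2 | 111__[0]   read 0 → write _, move L, go to p3
p3 | 111_[_]_   read _ → write #, move R, go to p4
p4 | 111_#[_]   read _ → write 1, move L, go to p1
p1 | 111_[#]1
No transition is defined for (p1, #); M halts in state p1.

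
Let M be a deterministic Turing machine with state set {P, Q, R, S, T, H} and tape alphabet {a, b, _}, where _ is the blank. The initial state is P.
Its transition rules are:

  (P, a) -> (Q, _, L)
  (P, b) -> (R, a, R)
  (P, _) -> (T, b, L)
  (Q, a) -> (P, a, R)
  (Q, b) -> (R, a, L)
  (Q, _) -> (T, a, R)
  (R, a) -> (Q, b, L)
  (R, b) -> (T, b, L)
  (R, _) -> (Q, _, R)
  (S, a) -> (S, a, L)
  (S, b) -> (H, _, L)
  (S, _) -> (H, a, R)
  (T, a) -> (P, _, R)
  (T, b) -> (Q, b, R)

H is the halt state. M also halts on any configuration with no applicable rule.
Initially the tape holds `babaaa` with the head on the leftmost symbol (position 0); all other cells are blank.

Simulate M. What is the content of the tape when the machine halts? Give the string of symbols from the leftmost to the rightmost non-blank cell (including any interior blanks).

a_aaaa_a

state=P head=0 tape=[b]abaaa___   (P,b)→(R,a,R)
state=R head=1 tape=a[a]baaa___   (R,a)→(Q,b,L)
state=Q head=0 tape=[a]bbaaa___   (Q,a)→(P,a,R)
state=P head=1 tape=a[b]baaa___   (P,b)→(R,a,R)
state=R head=2 tape=aa[b]aaa___   (R,b)→(T,b,L)
state=T head=1 tape=a[a]baaa___   (T,a)→(P,_,R)
state=P head=2 tape=a_[b]aaa___   (P,b)→(R,a,R)
state=R head=3 tape=a_a[a]aa___   (R,a)→(Q,b,L)
state=Q head=2 tape=a_[a]baa___   (Q,a)→(P,a,R)
state=P head=3 tape=a_a[b]aa___   (P,b)→(R,a,R)
state=R head=4 tape=a_aa[a]a___   (R,a)→(Q,b,L)
state=Q head=3 tape=a_a[a]ba___   (Q,a)→(P,a,R)
state=P head=4 tape=a_aa[b]a___   (P,b)→(R,a,R)
state=R head=5 tape=a_aaa[a]___   (R,a)→(Q,b,L)
state=Q head=4 tape=a_aa[a]b___   (Q,a)→(P,a,R)
state=P head=5 tape=a_aaa[b]___   (P,b)→(R,a,R)
state=R head=6 tape=a_aaaa[_]__   (R,_)→(Q,_,R)
state=Q head=7 tape=a_aaaa_[_]_   (Q,_)→(T,a,R)
state=T head=8 tape=a_aaaa_a[_]
The non-blank tape span at halt is a_aaaa_a.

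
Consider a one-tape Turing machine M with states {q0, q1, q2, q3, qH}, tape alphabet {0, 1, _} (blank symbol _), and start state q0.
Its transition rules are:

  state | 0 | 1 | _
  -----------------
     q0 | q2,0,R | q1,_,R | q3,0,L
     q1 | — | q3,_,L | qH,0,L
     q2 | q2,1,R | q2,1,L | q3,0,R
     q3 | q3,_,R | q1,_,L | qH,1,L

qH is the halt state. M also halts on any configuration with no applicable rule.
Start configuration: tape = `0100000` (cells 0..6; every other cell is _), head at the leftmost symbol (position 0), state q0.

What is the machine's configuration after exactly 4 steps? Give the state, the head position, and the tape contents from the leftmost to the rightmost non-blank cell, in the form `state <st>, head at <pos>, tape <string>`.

state q2, head at 0, tape 1100000

q0 | [0]100000   read 0 → write 0, move R, go to q2
q2 | 0[1]00000   read 1 → write 1, move L, go to q2
q2 | [0]100000   read 0 → write 1, move R, go to q2
q2 | 1[1]00000   read 1 → write 1, move L, go to q2
q2 | [1]100000
After 4 steps: state q2, head at 0, tape 1100000.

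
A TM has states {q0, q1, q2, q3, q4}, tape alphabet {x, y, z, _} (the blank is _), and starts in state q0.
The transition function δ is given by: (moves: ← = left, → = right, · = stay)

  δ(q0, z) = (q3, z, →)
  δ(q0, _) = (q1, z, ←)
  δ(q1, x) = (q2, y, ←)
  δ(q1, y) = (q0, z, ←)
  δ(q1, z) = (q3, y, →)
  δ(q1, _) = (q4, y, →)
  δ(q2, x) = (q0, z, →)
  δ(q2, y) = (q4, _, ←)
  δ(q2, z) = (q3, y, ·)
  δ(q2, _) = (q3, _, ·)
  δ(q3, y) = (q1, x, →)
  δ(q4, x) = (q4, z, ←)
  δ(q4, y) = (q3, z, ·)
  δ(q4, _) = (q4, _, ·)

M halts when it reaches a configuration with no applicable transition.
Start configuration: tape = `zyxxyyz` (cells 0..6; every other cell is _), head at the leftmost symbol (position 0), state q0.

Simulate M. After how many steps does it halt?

state=q0 head=0 tape=[z]yxxyyz   (q0,z)→(q3,z,→)
state=q3 head=1 tape=z[y]xxyyz   (q3,y)→(q1,x,→)
state=q1 head=2 tape=zx[x]xyyz   (q1,x)→(q2,y,←)
state=q2 head=1 tape=z[x]yxyyz   (q2,x)→(q0,z,→)
state=q0 head=2 tape=zz[y]xyyz
M halts after 4 transitions.

4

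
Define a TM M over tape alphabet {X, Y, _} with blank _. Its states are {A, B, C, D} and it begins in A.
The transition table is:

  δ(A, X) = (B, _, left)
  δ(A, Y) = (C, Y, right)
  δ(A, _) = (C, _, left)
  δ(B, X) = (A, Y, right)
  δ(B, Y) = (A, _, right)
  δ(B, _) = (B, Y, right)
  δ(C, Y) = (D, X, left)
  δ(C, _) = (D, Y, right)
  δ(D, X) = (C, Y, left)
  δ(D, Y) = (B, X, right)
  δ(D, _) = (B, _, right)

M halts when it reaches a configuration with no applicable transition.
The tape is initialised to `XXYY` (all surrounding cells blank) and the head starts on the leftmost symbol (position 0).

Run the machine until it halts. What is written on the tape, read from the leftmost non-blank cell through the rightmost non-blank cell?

A | _[X]XYY_   read X → write _, move left, go to B
B | [_]_XYY_   read _ → write Y, move right, go to B
B | Y[_]XYY_   read _ → write Y, move right, go to B
B | YY[X]YY_   read X → write Y, move right, go to A
A | YYY[Y]Y_   read Y → write Y, move right, go to C
C | YYYY[Y]_   read Y → write X, move left, go to D
D | YYY[Y]X_   read Y → write X, move right, go to B
B | YYYX[X]_   read X → write Y, move right, go to A
A | YYYXY[_]   read _ → write _, move left, go to C
C | YYYX[Y]_   read Y → write X, move left, go to D
D | YYY[X]X_   read X → write Y, move left, go to C
C | YY[Y]YX_   read Y → write X, move left, go to D
D | Y[Y]XYX_   read Y → write X, move right, go to B
B | YX[X]YX_   read X → write Y, move right, go to A
A | YXY[Y]X_   read Y → write Y, move right, go to C
C | YXYY[X]_
The non-blank tape span at halt is YXYYX.

YXYYX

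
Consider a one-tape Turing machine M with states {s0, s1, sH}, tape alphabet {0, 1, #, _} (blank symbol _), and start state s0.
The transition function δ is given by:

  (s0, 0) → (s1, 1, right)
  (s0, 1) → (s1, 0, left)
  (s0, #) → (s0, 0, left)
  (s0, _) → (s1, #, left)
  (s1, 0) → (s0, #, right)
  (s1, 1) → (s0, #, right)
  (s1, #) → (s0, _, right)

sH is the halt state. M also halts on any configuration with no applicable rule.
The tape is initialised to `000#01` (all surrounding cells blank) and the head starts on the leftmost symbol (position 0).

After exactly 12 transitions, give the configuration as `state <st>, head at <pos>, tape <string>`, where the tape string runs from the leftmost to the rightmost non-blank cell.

s0 | [0]00#01_   read 0 → write 1, move right, go to s1
s1 | 1[0]0#01_   read 0 → write #, move right, go to s0
s0 | 1#[0]#01_   read 0 → write 1, move right, go to s1
s1 | 1#1[#]01_   read # → write _, move right, go to s0
s0 | 1#1_[0]1_   read 0 → write 1, move right, go to s1
s1 | 1#1_1[1]_   read 1 → write #, move right, go to s0
s0 | 1#1_1#[_]   read _ → write #, move left, go to s1
s1 | 1#1_1[#]#   read # → write _, move right, go to s0
s0 | 1#1_1_[#]   read # → write 0, move left, go to s0
s0 | 1#1_1[_]0   read _ → write #, move left, go to s1
s1 | 1#1_[1]#0   read 1 → write #, move right, go to s0
s0 | 1#1_#[#]0   read # → write 0, move left, go to s0
s0 | 1#1_[#]00
After 12 steps: state s0, head at 4, tape 1#1_#00.

state s0, head at 4, tape 1#1_#00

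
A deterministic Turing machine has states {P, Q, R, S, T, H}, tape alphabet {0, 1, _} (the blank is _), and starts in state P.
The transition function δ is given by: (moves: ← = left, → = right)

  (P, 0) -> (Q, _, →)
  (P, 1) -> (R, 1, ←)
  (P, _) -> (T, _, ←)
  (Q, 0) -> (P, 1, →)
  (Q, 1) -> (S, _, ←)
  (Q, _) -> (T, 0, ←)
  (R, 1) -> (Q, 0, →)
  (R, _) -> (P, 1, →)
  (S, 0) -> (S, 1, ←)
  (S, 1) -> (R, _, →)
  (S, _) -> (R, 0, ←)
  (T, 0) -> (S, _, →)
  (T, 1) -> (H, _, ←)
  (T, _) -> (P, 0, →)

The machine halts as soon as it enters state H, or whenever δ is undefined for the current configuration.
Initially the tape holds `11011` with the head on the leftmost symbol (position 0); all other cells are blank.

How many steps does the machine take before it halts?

state=P head=0 tape=___[1]1011   (P,1)→(R,1,←)
state=R head=-1 tape=__[_]11011   (R,_)→(P,1,→)
state=P head=0 tape=__1[1]1011   (P,1)→(R,1,←)
state=R head=-1 tape=__[1]11011   (R,1)→(Q,0,→)
state=Q head=0 tape=__0[1]1011   (Q,1)→(S,_,←)
state=S head=-1 tape=__[0]_1011   (S,0)→(S,1,←)
state=S head=-2 tape=_[_]1_1011   (S,_)→(R,0,←)
state=R head=-3 tape=[_]01_1011   (R,_)→(P,1,→)
state=P head=-2 tape=1[0]1_1011   (P,0)→(Q,_,→)
state=Q head=-1 tape=1_[1]_1011   (Q,1)→(S,_,←)
state=S head=-2 tape=1[_]__1011   (S,_)→(R,0,←)
state=R head=-3 tape=[1]0__1011   (R,1)→(Q,0,→)
state=Q head=-2 tape=0[0]__1011   (Q,0)→(P,1,→)
state=P head=-1 tape=01[_]_1011   (P,_)→(T,_,←)
state=T head=-2 tape=0[1]__1011   (T,1)→(H,_,←)
state=H head=-3 tape=[0]___1011
M halts after 15 transitions.

15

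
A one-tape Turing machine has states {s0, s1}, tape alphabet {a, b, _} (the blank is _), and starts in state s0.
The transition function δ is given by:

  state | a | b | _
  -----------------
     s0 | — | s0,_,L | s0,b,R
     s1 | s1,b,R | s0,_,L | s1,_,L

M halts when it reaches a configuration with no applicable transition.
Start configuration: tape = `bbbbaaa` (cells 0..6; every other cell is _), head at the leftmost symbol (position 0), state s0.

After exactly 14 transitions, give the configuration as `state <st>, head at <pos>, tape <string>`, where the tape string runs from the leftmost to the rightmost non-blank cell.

state s0, head at -2, tape b____baaa

state=s0 head=0 tape=__[b]bbbaaa   (s0,b)→(s0,_,L)
state=s0 head=-1 tape=_[_]_bbbaaa   (s0,_)→(s0,b,R)
state=s0 head=0 tape=_b[_]bbbaaa   (s0,_)→(s0,b,R)
state=s0 head=1 tape=_bb[b]bbaaa   (s0,b)→(s0,_,L)
state=s0 head=0 tape=_b[b]_bbaaa   (s0,b)→(s0,_,L)
state=s0 head=-1 tape=_[b]__bbaaa   (s0,b)→(s0,_,L)
state=s0 head=-2 tape=[_]___bbaaa   (s0,_)→(s0,b,R)
state=s0 head=-1 tape=b[_]__bbaaa   (s0,_)→(s0,b,R)
state=s0 head=0 tape=bb[_]_bbaaa   (s0,_)→(s0,b,R)
state=s0 head=1 tape=bbb[_]bbaaa   (s0,_)→(s0,b,R)
state=s0 head=2 tape=bbbb[b]baaa   (s0,b)→(s0,_,L)
state=s0 head=1 tape=bbb[b]_baaa   (s0,b)→(s0,_,L)
state=s0 head=0 tape=bb[b]__baaa   (s0,b)→(s0,_,L)
state=s0 head=-1 tape=b[b]___baaa   (s0,b)→(s0,_,L)
state=s0 head=-2 tape=[b]____baaa
After 14 steps: state s0, head at -2, tape b____baaa.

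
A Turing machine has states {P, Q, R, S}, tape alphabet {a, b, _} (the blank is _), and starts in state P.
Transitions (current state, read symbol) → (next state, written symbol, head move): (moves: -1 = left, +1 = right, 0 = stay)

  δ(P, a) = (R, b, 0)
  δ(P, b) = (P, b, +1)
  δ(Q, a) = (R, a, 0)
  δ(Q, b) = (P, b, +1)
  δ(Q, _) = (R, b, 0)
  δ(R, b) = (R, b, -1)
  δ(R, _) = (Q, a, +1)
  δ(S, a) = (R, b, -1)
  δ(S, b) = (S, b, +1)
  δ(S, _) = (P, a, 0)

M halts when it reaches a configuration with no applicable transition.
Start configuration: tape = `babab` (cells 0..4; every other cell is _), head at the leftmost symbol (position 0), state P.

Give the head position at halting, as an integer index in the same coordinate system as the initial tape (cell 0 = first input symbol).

-1

P | _[b]abab   read b → write b, move +1, go to P
P | _b[a]bab   read a → write b, move 0, go to R
R | _b[b]bab   read b → write b, move -1, go to R
R | _[b]bbab   read b → write b, move -1, go to R
R | [_]bbbab   read _ → write a, move +1, go to Q
Q | a[b]bbab   read b → write b, move +1, go to P
P | ab[b]bab   read b → write b, move +1, go to P
P | abb[b]ab   read b → write b, move +1, go to P
P | abbb[a]b   read a → write b, move 0, go to R
R | abbb[b]b   read b → write b, move -1, go to R
R | abb[b]bb   read b → write b, move -1, go to R
R | ab[b]bbb   read b → write b, move -1, go to R
R | a[b]bbbb   read b → write b, move -1, go to R
R | [a]bbbbb
At halt the head is at cell -1.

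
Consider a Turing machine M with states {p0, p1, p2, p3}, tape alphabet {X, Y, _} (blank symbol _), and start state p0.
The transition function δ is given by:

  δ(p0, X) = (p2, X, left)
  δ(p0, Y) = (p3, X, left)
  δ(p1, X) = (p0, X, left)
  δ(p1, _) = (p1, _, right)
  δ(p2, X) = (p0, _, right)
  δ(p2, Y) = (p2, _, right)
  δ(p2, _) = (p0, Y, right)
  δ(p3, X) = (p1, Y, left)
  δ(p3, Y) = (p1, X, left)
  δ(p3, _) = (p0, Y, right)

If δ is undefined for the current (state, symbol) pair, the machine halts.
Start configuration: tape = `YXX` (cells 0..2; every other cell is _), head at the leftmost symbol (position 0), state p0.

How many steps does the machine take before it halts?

15

state=p0 head=0 tape=_[Y]XX_   (p0,Y)→(p3,X,left)
state=p3 head=-1 tape=[_]XXX_   (p3,_)→(p0,Y,right)
state=p0 head=0 tape=Y[X]XX_   (p0,X)→(p2,X,left)
state=p2 head=-1 tape=[Y]XXX_   (p2,Y)→(p2,_,right)
state=p2 head=0 tape=_[X]XX_   (p2,X)→(p0,_,right)
state=p0 head=1 tape=__[X]X_   (p0,X)→(p2,X,left)
state=p2 head=0 tape=_[_]XX_   (p2,_)→(p0,Y,right)
state=p0 head=1 tape=_Y[X]X_   (p0,X)→(p2,X,left)
state=p2 head=0 tape=_[Y]XX_   (p2,Y)→(p2,_,right)
state=p2 head=1 tape=__[X]X_   (p2,X)→(p0,_,right)
state=p0 head=2 tape=___[X]_   (p0,X)→(p2,X,left)
state=p2 head=1 tape=__[_]X_   (p2,_)→(p0,Y,right)
state=p0 head=2 tape=__Y[X]_   (p0,X)→(p2,X,left)
state=p2 head=1 tape=__[Y]X_   (p2,Y)→(p2,_,right)
state=p2 head=2 tape=___[X]_   (p2,X)→(p0,_,right)
state=p0 head=3 tape=____[_]
M halts after 15 transitions.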